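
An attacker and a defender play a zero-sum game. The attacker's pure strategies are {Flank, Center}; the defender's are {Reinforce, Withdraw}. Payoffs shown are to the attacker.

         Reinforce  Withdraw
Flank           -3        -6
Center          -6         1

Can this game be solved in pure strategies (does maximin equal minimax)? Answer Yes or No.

No

Row minima: Flank → -6, Center → -6; maximin = -6.
Column maxima: Reinforce → -3, Withdraw → 1; minimax = -3.
-6 ≠ -3, so no pure-strategy equilibrium exists.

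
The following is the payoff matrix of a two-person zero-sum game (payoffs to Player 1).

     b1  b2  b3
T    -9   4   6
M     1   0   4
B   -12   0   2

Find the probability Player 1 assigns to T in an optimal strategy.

1/14

Row minima: T → -9, M → 0, B → -12; maximin = 0.
Column maxima: b1 → 1, b2 → 4, b3 → 6; minimax = 1.
0 ≠ 1, so there is no saddle point; optimal play is mixed.
B is strictly dominated by T, so Player 1 never plays it.
b3 is strictly dominated by b1 (it gives Player 1 strictly more in every row), so Player 2 never plays it.
On the remaining 2×2 (T, M vs b1, b2):
Let Player 1 play T with probability p. Expected payoff against b1: (-9)p + 1(1−p) = −10p + 1; against b2: 4p + 0(1−p) = 4p.
Setting these equal: −10p + 1 = 4p ⇒ −14p = -1 ⇒ p = 1/14, and the value is (-10)·(1/14) + 1 = 2/7.
For Player 2: with q = P(b1), equating T's and M's payoffs gives −13q + 4 = q ⇒ q = 2/7.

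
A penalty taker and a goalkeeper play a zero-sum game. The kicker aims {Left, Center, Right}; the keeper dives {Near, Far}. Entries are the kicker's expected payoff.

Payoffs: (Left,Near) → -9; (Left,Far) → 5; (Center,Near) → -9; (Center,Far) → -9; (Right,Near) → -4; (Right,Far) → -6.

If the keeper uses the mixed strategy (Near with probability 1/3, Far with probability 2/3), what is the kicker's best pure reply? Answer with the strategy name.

Left

Expected payoff of Left: (1/3)·(-9) + (2/3)·5 = 1/3.
Expected payoff of Center: (1/3)·(-9) + (2/3)·(-9) = -9.
Expected payoff of Right: (1/3)·(-4) + (2/3)·(-6) = -16/3.
The largest is 1/3, so the kicker's best response is Left.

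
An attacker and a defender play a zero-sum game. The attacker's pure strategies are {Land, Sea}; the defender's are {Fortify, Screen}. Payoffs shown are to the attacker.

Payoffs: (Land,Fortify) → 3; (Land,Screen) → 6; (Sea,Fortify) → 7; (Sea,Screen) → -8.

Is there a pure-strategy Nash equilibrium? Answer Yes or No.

No

Row minima: Land → 3, Sea → -8; maximin = 3.
Column maxima: Fortify → 7, Screen → 6; minimax = 6.
3 ≠ 6, so no pure-strategy equilibrium exists.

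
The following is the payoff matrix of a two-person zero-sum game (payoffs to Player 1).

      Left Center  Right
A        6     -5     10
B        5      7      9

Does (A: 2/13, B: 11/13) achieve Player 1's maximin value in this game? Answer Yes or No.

Yes

Against Left this mix gives (2/13)·6 + (11/13)·5 = 67/13.
Against Center this mix gives (2/13)·(-5) + (11/13)·7 = 67/13.
Against Right this mix gives (2/13)·10 + (11/13)·9 = 119/13.
All of Player 2's active replies (Left, Center) yield 67/13, and no column does worse for Player 1. The mix makes Player 2 indifferent and guarantees 67/13, so it is optimal.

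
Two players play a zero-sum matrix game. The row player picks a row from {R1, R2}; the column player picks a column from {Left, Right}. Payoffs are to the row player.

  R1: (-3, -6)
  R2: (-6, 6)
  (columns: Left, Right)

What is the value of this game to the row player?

-18/5

Row minima: R1 → -6, R2 → -6; maximin = -6.
Column maxima: Left → -3, Right → 6; minimax = -3.
-6 ≠ -3, so there is no saddle point; optimal play is mixed.
Let the row player play R1 with probability p. Expected payoff against Left: (-3)p + (-6)(1−p) = 3p − 6; against Right: (-6)p + 6(1−p) = −12p + 6.
Setting these equal: 3p − 6 = −12p + 6 ⇒ 15p = 12 ⇒ p = 4/5, and the value is (3)·(4/5) − 6 = -18/5.
For the column player: with q = P(Left), equating R1's and R2's payoffs gives 3q − 6 = −12q + 6 ⇒ q = 4/5.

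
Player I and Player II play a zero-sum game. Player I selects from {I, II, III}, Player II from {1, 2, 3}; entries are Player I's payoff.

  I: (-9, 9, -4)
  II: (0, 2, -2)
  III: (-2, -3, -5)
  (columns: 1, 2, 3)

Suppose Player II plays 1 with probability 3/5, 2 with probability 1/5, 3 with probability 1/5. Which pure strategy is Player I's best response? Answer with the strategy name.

Expected payoff of I: (3/5)·(-9) + (1/5)·9 + (1/5)·(-4) = -22/5.
Expected payoff of II: (3/5)·0 + (1/5)·2 + (1/5)·(-2) = 0.
Expected payoff of III: (3/5)·(-2) + (1/5)·(-3) + (1/5)·(-5) = -14/5.
The largest is 0, so Player I's best response is II.

II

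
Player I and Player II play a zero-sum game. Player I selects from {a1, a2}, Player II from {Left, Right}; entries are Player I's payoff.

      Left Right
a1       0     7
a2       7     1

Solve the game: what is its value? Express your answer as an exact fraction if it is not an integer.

49/13

Row minima: a1 → 0, a2 → 1; maximin = 1.
Column maxima: Left → 7, Right → 7; minimax = 7.
1 ≠ 7, so there is no saddle point; optimal play is mixed.
Let Player I play a1 with probability p. Expected payoff against Left: 0p + 7(1−p) = −7p + 7; against Right: 7p + 1(1−p) = 6p + 1.
Setting these equal: −7p + 7 = 6p + 1 ⇒ −13p = -6 ⇒ p = 6/13, and the value is (-7)·(6/13) + 7 = 49/13.
For Player II: with q = P(Left), equating a1's and a2's payoffs gives −7q + 7 = 6q + 1 ⇒ q = 6/13.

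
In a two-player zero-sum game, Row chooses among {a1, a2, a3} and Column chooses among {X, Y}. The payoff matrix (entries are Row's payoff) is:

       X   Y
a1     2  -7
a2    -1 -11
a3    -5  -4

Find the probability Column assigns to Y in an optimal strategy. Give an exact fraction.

7/10

Row minima: a1 → -7, a2 → -11, a3 → -5; maximin = -5.
Column maxima: X → 2, Y → -4; minimax = -4.
-5 ≠ -4, so there is no saddle point; optimal play is mixed.
a2 is strictly dominated by a1, so Row never plays it.
On the remaining 2×2 (a1, a3 vs X, Y):
Let Row play a1 with probability p. Expected payoff against X: 2p + (-5)(1−p) = 7p − 5; against Y: (-7)p + (-4)(1−p) = −3p − 4.
Setting these equal: 7p − 5 = −3p − 4 ⇒ 10p = 1 ⇒ p = 1/10, and the value is (7)·(1/10) − 5 = -43/10.
For Column: with q = P(X), equating a1's and a3's payoffs gives 9q − 7 = −q − 4 ⇒ q = 3/10.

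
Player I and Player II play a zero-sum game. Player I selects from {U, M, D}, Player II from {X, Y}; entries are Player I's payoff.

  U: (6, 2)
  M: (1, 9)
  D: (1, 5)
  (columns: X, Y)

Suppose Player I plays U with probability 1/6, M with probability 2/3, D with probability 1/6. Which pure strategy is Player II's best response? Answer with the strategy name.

X

If Player II plays X, Player I's expected payoff is (1/6)·6 + (2/3)·1 + (1/6)·1 = 11/6.
If Player II plays Y, Player I's expected payoff is (1/6)·2 + (2/3)·9 + (1/6)·5 = 43/6.
Player II minimizes Player I's payoff; the smallest is 11/6, so the best response is X.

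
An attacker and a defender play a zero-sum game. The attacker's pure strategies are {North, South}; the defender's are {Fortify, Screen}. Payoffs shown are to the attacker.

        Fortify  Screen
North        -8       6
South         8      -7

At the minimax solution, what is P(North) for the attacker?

Row minima: North → -8, South → -7; maximin = -7.
Column maxima: Fortify → 8, Screen → 6; minimax = 6.
-7 ≠ 6, so there is no saddle point; optimal play is mixed.
Let the attacker play North with probability p. Expected payoff against Fortify: (-8)p + 8(1−p) = −16p + 8; against Screen: 6p + (-7)(1−p) = 13p − 7.
Setting these equal: −16p + 8 = 13p − 7 ⇒ −29p = -15 ⇒ p = 15/29, and the value is (-16)·(15/29) + 8 = -8/29.
For the defender: with q = P(Fortify), equating North's and South's payoffs gives −14q + 6 = 15q − 7 ⇒ q = 13/29.

15/29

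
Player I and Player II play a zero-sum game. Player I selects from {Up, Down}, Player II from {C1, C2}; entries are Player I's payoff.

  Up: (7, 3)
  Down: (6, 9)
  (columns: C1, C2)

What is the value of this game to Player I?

Row minima: Up → 3, Down → 6; maximin = 6.
Column maxima: C1 → 7, C2 → 9; minimax = 7.
6 ≠ 7, so there is no saddle point; optimal play is mixed.
Let Player I play Up with probability p. Expected payoff against C1: 7p + 6(1−p) = p + 6; against C2: 3p + 9(1−p) = −6p + 9.
Setting these equal: p + 6 = −6p + 9 ⇒ 7p = 3 ⇒ p = 3/7, and the value is (1)·(3/7) + 6 = 45/7.
For Player II: with q = P(C1), equating Up's and Down's payoffs gives 4q + 3 = −3q + 9 ⇒ q = 6/7.

45/7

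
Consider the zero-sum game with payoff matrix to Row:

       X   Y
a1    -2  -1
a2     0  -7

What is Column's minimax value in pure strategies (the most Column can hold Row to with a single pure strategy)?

Column maxima: X → 0, Y → -1.
The smallest of these is -1.

-1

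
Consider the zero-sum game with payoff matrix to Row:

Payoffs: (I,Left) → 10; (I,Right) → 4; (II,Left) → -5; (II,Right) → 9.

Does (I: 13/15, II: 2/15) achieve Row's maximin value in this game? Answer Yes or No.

No

Against Left this mix gives (13/15)·10 + (2/15)·(-5) = 8.
Against Right this mix gives (13/15)·4 + (2/15)·9 = 14/3.
Column will play Right, holding Row to 14/3. Shifting weight toward the row that does better against Right would raise this floor (the equalizing mix achieves 11/2 against both Right and Left), so the proposed strategy is not optimal.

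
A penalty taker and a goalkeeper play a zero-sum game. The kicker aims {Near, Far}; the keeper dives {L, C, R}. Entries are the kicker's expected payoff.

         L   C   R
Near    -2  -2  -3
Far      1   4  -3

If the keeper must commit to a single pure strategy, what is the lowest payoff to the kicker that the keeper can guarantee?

-3

Column maxima: L → 1, C → 4, R → -3.
The smallest of these is -3.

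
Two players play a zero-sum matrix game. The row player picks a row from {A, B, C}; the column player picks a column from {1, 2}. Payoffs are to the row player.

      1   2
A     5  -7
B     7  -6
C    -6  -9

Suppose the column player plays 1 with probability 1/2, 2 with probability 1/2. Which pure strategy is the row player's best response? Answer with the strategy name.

B

Expected payoff of A: (1/2)·5 + (1/2)·(-7) = -1.
Expected payoff of B: (1/2)·7 + (1/2)·(-6) = 1/2.
Expected payoff of C: (1/2)·(-6) + (1/2)·(-9) = -15/2.
The largest is 1/2, so the row player's best response is B.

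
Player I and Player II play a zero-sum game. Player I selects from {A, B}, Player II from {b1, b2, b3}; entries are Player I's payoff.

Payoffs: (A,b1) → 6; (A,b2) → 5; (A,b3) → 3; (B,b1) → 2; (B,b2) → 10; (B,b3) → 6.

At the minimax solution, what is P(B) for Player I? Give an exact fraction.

Row minima: A → 3, B → 2; maximin = 3.
Column maxima: b1 → 6, b2 → 10, b3 → 6; minimax = 6.
3 ≠ 6, so there is no saddle point; optimal play is mixed.
b2 is strictly dominated by b3 (it gives Player I strictly more in every row), so Player II never plays it.
On the remaining 2×2 (A, B vs b1, b3):
Let Player I play A with probability p. Expected payoff against b1: 6p + 2(1−p) = 4p + 2; against b3: 3p + 6(1−p) = −3p + 6.
Setting these equal: 4p + 2 = −3p + 6 ⇒ 7p = 4 ⇒ p = 4/7, and the value is (4)·(4/7) + 2 = 30/7.
For Player II: with q = P(b1), equating A's and B's payoffs gives 3q + 3 = −4q + 6 ⇒ q = 3/7.

3/7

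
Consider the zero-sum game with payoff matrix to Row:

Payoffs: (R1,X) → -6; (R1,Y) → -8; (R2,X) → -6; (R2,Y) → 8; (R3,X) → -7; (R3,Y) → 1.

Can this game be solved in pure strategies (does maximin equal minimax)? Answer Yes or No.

Row minima: R1 → -8, R2 → -6, R3 → -7; maximin = -6.
Column maxima: X → -6, Y → 8; minimax = -6.
maximin = minimax = -6, so a saddle point exists.

Yes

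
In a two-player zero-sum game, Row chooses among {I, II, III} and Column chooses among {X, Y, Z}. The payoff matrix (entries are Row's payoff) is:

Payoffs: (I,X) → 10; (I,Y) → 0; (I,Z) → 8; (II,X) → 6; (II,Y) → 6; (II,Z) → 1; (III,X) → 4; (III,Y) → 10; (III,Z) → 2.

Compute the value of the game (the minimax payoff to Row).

5

Row minima: I → 0, II → 1, III → 2; maximin = 2.
Column maxima: X → 10, Y → 10, Z → 8; minimax = 8.
2 ≠ 8, so there is no saddle point; optimal play is mixed.
X is strictly dominated by Z (it gives Row strictly more in every row), so Column never plays it.
With X eliminated, II is strictly dominated by III (III gives Row strictly more in every remaining column), so Row never plays it.
On the remaining 2×2 (I, III vs Y, Z):
Let Row play I with probability p. Expected payoff against Y: 0p + 10(1−p) = −10p + 10; against Z: 8p + 2(1−p) = 6p + 2.
Setting these equal: −10p + 10 = 6p + 2 ⇒ −16p = -8 ⇒ p = 1/2, and the value is (-10)·(1/2) + 10 = 5.
For Column: with q = P(Y), equating I's and III's payoffs gives −8q + 8 = 8q + 2 ⇒ q = 3/8.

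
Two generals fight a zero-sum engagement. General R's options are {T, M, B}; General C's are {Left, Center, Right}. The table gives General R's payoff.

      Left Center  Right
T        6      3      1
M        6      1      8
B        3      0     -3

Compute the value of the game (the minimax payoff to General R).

Row minima: T → 1, M → 1, B → -3; maximin = 1.
Column maxima: Left → 6, Center → 3, Right → 8; minimax = 3.
1 ≠ 3, so there is no saddle point; optimal play is mixed.
B is strictly dominated by T, so General R never plays it.
Left is strictly dominated by Center (it gives General R strictly more in every row), so General C never plays it.
On the remaining 2×2 (T, M vs Center, Right):
Let General R play T with probability p. Expected payoff against Center: 3p + 1(1−p) = 2p + 1; against Right: 1p + 8(1−p) = −7p + 8.
Setting these equal: 2p + 1 = −7p + 8 ⇒ 9p = 7 ⇒ p = 7/9, and the value is (2)·(7/9) + 1 = 23/9.
For General C: with q = P(Center), equating T's and M's payoffs gives 2q + 1 = −7q + 8 ⇒ q = 7/9.

23/9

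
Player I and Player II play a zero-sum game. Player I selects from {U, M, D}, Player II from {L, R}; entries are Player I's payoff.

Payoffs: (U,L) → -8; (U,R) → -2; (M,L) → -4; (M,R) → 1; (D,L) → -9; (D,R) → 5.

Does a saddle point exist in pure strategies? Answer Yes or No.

Yes

Row minima: U → -8, M → -4, D → -9; maximin = -4.
Column maxima: L → -4, R → 5; minimax = -4.
maximin = minimax = -4, so a saddle point exists.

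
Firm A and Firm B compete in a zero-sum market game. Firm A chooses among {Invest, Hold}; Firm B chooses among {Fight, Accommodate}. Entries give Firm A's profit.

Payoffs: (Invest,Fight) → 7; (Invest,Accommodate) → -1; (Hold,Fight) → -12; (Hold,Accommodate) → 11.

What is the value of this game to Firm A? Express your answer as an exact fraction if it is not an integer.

Row minima: Invest → -1, Hold → -12; maximin = -1.
Column maxima: Fight → 7, Accommodate → 11; minimax = 7.
-1 ≠ 7, so there is no saddle point; optimal play is mixed.
Let Firm A play Invest with probability p. Expected payoff against Fight: 7p + (-12)(1−p) = 19p − 12; against Accommodate: (-1)p + 11(1−p) = −12p + 11.
Setting these equal: 19p − 12 = −12p + 11 ⇒ 31p = 23 ⇒ p = 23/31, and the value is (19)·(23/31) − 12 = 65/31.
For Firm B: with q = P(Fight), equating Invest's and Hold's payoffs gives 8q − 1 = −23q + 11 ⇒ q = 12/31.

65/31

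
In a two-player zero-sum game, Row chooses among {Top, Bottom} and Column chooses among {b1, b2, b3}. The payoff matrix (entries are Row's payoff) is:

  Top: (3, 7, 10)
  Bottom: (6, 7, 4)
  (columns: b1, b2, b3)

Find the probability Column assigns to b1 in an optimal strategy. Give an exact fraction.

Row minima: Top → 3, Bottom → 4; maximin = 4.
Column maxima: b1 → 6, b2 → 7, b3 → 10; minimax = 6.
4 ≠ 6, so there is no saddle point; optimal play is mixed.
b2 is strictly dominated by b1 (it gives Row strictly more in every row), so Column never plays it.
On the remaining 2×2 (Top, Bottom vs b1, b3):
Let Row play Top with probability p. Expected payoff against b1: 3p + 6(1−p) = −3p + 6; against b3: 10p + 4(1−p) = 6p + 4.
Setting these equal: −3p + 6 = 6p + 4 ⇒ −9p = -2 ⇒ p = 2/9, and the value is (-3)·(2/9) + 6 = 16/3.
For Column: with q = P(b1), equating Top's and Bottom's payoffs gives −7q + 10 = 2q + 4 ⇒ q = 2/3.

2/3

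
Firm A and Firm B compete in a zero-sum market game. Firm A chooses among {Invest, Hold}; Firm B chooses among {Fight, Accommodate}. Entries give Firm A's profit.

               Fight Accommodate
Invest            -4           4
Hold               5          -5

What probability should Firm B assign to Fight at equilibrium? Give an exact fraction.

Row minima: Invest → -4, Hold → -5; maximin = -4.
Column maxima: Fight → 5, Accommodate → 4; minimax = 4.
-4 ≠ 4, so there is no saddle point; optimal play is mixed.
Let Firm A play Invest with probability p. Expected payoff against Fight: (-4)p + 5(1−p) = −9p + 5; against Accommodate: 4p + (-5)(1−p) = 9p − 5.
Setting these equal: −9p + 5 = 9p − 5 ⇒ −18p = -10 ⇒ p = 5/9, and the value is (-9)·(5/9) + 5 = 0.
For Firm B: with q = P(Fight), equating Invest's and Hold's payoffs gives −8q + 4 = 10q − 5 ⇒ q = 1/2.

1/2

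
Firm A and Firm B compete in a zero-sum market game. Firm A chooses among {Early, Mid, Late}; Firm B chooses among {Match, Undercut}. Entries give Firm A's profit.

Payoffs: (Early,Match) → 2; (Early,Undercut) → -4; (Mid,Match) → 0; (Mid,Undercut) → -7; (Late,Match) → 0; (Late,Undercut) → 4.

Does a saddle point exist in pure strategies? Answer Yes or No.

Row minima: Early → -4, Mid → -7, Late → 0; maximin = 0.
Column maxima: Match → 2, Undercut → 4; minimax = 2.
0 ≠ 2, so no pure-strategy equilibrium exists.

No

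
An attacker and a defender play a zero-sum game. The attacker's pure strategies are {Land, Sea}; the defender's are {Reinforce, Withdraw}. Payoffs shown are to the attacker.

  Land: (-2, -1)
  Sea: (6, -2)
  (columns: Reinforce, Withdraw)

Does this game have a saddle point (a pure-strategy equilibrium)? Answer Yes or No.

No

Row minima: Land → -2, Sea → -2; maximin = -2.
Column maxima: Reinforce → 6, Withdraw → -1; minimax = -1.
-2 ≠ -1, so no pure-strategy equilibrium exists.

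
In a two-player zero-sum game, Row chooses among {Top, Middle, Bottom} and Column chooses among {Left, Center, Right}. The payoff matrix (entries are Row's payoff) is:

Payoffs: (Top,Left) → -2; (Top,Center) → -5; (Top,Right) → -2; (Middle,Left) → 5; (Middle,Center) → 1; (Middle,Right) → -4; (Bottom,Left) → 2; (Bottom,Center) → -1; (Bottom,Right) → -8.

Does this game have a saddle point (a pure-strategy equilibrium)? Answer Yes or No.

No

Row minima: Top → -5, Middle → -4, Bottom → -8; maximin = -4.
Column maxima: Left → 5, Center → 1, Right → -2; minimax = -2.
-4 ≠ -2, so no pure-strategy equilibrium exists.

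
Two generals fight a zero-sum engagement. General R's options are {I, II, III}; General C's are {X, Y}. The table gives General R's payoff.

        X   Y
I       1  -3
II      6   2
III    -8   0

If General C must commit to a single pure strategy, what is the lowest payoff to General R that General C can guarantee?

2

Column maxima: X → 6, Y → 2.
The smallest of these is 2.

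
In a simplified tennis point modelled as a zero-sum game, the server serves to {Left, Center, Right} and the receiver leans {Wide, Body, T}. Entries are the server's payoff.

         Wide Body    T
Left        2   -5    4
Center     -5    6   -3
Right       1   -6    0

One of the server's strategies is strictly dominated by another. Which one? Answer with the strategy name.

Left gives a strictly higher payoff than Right against every column: 2 > 1, -5 > -6, 4 > 0.
So Right is strictly dominated and the server never plays it.

Right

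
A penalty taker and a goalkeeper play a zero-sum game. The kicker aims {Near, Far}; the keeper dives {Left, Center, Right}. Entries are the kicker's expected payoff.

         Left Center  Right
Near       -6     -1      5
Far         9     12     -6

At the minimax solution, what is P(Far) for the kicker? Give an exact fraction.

11/26

Row minima: Near → -6, Far → -6; maximin = -6.
Column maxima: Left → 9, Center → 12, Right → 5; minimax = 5.
-6 ≠ 5, so there is no saddle point; optimal play is mixed.
Center is strictly dominated by Left (it gives the kicker strictly more in every row), so the keeper never plays it.
On the remaining 2×2 (Near, Far vs Left, Right):
Let the kicker play Near with probability p. Expected payoff against Left: (-6)p + 9(1−p) = −15p + 9; against Right: 5p + (-6)(1−p) = 11p − 6.
Setting these equal: −15p + 9 = 11p − 6 ⇒ −26p = -15 ⇒ p = 15/26, and the value is (-15)·(15/26) + 9 = 9/26.
For the keeper: with q = P(Left), equating Near's and Far's payoffs gives −11q + 5 = 15q − 6 ⇒ q = 11/26.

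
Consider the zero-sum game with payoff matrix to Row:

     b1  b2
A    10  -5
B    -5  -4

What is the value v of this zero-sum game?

-65/16

Row minima: A → -5, B → -5; maximin = -5.
Column maxima: b1 → 10, b2 → -4; minimax = -4.
-5 ≠ -4, so there is no saddle point; optimal play is mixed.
Let Row play A with probability p. Expected payoff against b1: 10p + (-5)(1−p) = 15p − 5; against b2: (-5)p + (-4)(1−p) = −p − 4.
Setting these equal: 15p − 5 = −p − 4 ⇒ 16p = 1 ⇒ p = 1/16, and the value is (15)·(1/16) − 5 = -65/16.
For Column: with q = P(b1), equating A's and B's payoffs gives 15q − 5 = −q − 4 ⇒ q = 1/16.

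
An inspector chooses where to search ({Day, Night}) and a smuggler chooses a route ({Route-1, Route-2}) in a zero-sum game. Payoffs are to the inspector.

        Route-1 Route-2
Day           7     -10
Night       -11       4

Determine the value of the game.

Row minima: Day → -10, Night → -11; maximin = -10.
Column maxima: Route-1 → 7, Route-2 → 4; minimax = 4.
-10 ≠ 4, so there is no saddle point; optimal play is mixed.
Let the inspector play Day with probability p. Expected payoff against Route-1: 7p + (-11)(1−p) = 18p − 11; against Route-2: (-10)p + 4(1−p) = −14p + 4.
Setting these equal: 18p − 11 = −14p + 4 ⇒ 32p = 15 ⇒ p = 15/32, and the value is (18)·(15/32) − 11 = -41/16.
For the smuggler: with q = P(Route-1), equating Day's and Night's payoffs gives 17q − 10 = −15q + 4 ⇒ q = 7/16.

-41/16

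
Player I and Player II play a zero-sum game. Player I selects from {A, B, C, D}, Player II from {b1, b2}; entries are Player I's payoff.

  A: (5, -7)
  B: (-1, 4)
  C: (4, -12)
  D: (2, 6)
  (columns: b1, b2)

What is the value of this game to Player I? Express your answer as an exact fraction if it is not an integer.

11/4

Row minima: A → -7, B → -1, C → -12, D → 2; maximin = 2.
Column maxima: b1 → 5, b2 → 6; minimax = 5.
2 ≠ 5, so there is no saddle point; optimal play is mixed.
B is strictly dominated by D, so Player I never plays it.
C is strictly dominated by A, so Player I never plays it.
On the remaining 2×2 (A, D vs b1, b2):
Let Player I play A with probability p. Expected payoff against b1: 5p + 2(1−p) = 3p + 2; against b2: (-7)p + 6(1−p) = −13p + 6.
Setting these equal: 3p + 2 = −13p + 6 ⇒ 16p = 4 ⇒ p = 1/4, and the value is (3)·(1/4) + 2 = 11/4.
For Player II: with q = P(b1), equating A's and D's payoffs gives 12q − 7 = −4q + 6 ⇒ q = 13/16.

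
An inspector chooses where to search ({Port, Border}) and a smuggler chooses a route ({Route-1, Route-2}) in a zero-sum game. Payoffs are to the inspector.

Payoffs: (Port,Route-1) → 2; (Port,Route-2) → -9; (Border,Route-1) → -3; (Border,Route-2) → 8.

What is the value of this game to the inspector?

Row minima: Port → -9, Border → -3; maximin = -3.
Column maxima: Route-1 → 2, Route-2 → 8; minimax = 2.
-3 ≠ 2, so there is no saddle point; optimal play is mixed.
Let the inspector play Port with probability p. Expected payoff against Route-1: 2p + (-3)(1−p) = 5p − 3; against Route-2: (-9)p + 8(1−p) = −17p + 8.
Setting these equal: 5p − 3 = −17p + 8 ⇒ 22p = 11 ⇒ p = 1/2, and the value is (5)·(1/2) − 3 = -1/2.
For the smuggler: with q = P(Route-1), equating Port's and Border's payoffs gives 11q − 9 = −11q + 8 ⇒ q = 17/22.

-1/2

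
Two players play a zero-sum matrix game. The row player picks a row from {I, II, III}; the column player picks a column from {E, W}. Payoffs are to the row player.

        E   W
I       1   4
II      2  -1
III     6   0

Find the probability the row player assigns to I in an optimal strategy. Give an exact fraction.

Row minima: I → 1, II → -1, III → 0; maximin = 1.
Column maxima: E → 6, W → 4; minimax = 4.
1 ≠ 4, so there is no saddle point; optimal play is mixed.
II is strictly dominated by III, so the row player never plays it.
On the remaining 2×2 (I, III vs E, W):
Let the row player play I with probability p. Expected payoff against E: 1p + 6(1−p) = −5p + 6; against W: 4p + 0(1−p) = 4p.
Setting these equal: −5p + 6 = 4p ⇒ −9p = -6 ⇒ p = 2/3, and the value is (-5)·(2/3) + 6 = 8/3.
For the column player: with q = P(E), equating I's and III's payoffs gives −3q + 4 = 6q ⇒ q = 4/9.

2/3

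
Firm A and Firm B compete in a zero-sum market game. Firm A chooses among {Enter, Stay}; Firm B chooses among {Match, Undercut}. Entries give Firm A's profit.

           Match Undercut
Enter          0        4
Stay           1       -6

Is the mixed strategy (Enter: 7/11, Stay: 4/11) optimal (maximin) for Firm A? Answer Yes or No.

Yes

Against Match this mix gives (7/11)·0 + (4/11)·1 = 4/11.
Against Undercut this mix gives (7/11)·4 + (4/11)·(-6) = 4/11.
All of Firm B's active replies (Match, Undercut) yield 4/11, and no column does worse for Firm A. The mix makes Firm B indifferent and guarantees 4/11, so it is optimal.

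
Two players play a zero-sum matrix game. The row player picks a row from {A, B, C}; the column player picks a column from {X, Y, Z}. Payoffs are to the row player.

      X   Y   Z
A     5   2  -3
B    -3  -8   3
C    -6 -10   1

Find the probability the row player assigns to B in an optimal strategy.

5/16

Row minima: A → -3, B → -8, C → -10; maximin = -3.
Column maxima: X → 5, Y → 2, Z → 3; minimax = 2.
-3 ≠ 2, so there is no saddle point; optimal play is mixed.
C is strictly dominated by B, so the row player never plays it.
X is strictly dominated by Y (it gives the row player strictly more in every row), so the column player never plays it.
On the remaining 2×2 (A, B vs Y, Z):
Let the row player play A with probability p. Expected payoff against Y: 2p + (-8)(1−p) = 10p − 8; against Z: (-3)p + 3(1−p) = −6p + 3.
Setting these equal: 10p − 8 = −6p + 3 ⇒ 16p = 11 ⇒ p = 11/16, and the value is (10)·(11/16) − 8 = -9/8.
For the column player: with q = P(Y), equating A's and B's payoffs gives 5q − 3 = −11q + 3 ⇒ q = 3/8.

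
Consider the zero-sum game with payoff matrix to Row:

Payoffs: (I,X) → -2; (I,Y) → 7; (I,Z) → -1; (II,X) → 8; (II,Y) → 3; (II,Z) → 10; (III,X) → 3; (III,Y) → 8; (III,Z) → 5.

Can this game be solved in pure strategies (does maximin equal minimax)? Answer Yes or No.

No

Row minima: I → -2, II → 3, III → 3; maximin = 3.
Column maxima: X → 8, Y → 8, Z → 10; minimax = 8.
3 ≠ 8, so no pure-strategy equilibrium exists.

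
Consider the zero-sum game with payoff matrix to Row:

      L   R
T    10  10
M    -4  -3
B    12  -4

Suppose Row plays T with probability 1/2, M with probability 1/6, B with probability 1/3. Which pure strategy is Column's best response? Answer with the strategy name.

R

If Column plays L, Row's expected payoff is (1/2)·10 + (1/6)·(-4) + (1/3)·12 = 25/3.
If Column plays R, Row's expected payoff is (1/2)·10 + (1/6)·(-3) + (1/3)·(-4) = 19/6.
Column minimizes Row's payoff; the smallest is 19/6, so the best response is R.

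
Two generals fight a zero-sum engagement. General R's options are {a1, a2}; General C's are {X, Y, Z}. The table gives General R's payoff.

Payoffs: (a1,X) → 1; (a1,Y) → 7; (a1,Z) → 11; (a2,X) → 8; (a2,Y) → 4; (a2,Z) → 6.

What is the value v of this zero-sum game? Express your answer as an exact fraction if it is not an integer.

26/5

Row minima: a1 → 1, a2 → 4; maximin = 4.
Column maxima: X → 8, Y → 7, Z → 11; minimax = 7.
4 ≠ 7, so there is no saddle point; optimal play is mixed.
Z is strictly dominated by Y (it gives General R strictly more in every row), so General C never plays it.
On the remaining 2×2 (a1, a2 vs X, Y):
Let General R play a1 with probability p. Expected payoff against X: 1p + 8(1−p) = −7p + 8; against Y: 7p + 4(1−p) = 3p + 4.
Setting these equal: −7p + 8 = 3p + 4 ⇒ −10p = -4 ⇒ p = 2/5, and the value is (-7)·(2/5) + 8 = 26/5.
For General C: with q = P(X), equating a1's and a2's payoffs gives −6q + 7 = 4q + 4 ⇒ q = 3/10.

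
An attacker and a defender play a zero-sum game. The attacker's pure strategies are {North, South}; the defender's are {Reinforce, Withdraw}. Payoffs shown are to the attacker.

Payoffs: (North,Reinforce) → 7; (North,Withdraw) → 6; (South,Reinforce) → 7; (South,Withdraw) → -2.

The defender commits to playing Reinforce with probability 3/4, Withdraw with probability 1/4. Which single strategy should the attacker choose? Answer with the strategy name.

North

Expected payoff of North: (3/4)·7 + (1/4)·6 = 27/4.
Expected payoff of South: (3/4)·7 + (1/4)·(-2) = 19/4.
The largest is 27/4, so the attacker's best response is North.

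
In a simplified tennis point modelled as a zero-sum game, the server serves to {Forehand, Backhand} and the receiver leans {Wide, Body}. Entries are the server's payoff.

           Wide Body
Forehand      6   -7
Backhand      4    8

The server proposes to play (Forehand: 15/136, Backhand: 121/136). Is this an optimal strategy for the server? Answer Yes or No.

No

Against Wide this mix gives (15/136)·6 + (121/136)·4 = 287/68.
Against Body this mix gives (15/136)·(-7) + (121/136)·8 = 863/136.
The receiver will play Wide, holding the server to 287/68. Shifting weight toward the row that does better against Wide would raise this floor (the equalizing mix achieves 76/17 against both Wide and Body), so the proposed strategy is not optimal.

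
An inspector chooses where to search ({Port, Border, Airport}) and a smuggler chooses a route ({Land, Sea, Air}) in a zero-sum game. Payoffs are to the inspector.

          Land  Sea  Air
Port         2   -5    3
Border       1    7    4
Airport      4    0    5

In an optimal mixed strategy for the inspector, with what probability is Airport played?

Row minima: Port → -5, Border → 1, Airport → 0; maximin = 1.
Column maxima: Land → 4, Sea → 7, Air → 5; minimax = 4.
1 ≠ 4, so there is no saddle point; optimal play is mixed.
Port is strictly dominated by Airport, so the inspector never plays it.
Air is strictly dominated by Land (it gives the inspector strictly more in every row), so the smuggler never plays it.
On the remaining 2×2 (Border, Airport vs Land, Sea):
Let the inspector play Border with probability p. Expected payoff against Land: 1p + 4(1−p) = −3p + 4; against Sea: 7p + 0(1−p) = 7p.
Setting these equal: −3p + 4 = 7p ⇒ −10p = -4 ⇒ p = 2/5, and the value is (-3)·(2/5) + 4 = 14/5.
For the smuggler: with q = P(Land), equating Border's and Airport's payoffs gives −6q + 7 = 4q ⇒ q = 7/10.

3/5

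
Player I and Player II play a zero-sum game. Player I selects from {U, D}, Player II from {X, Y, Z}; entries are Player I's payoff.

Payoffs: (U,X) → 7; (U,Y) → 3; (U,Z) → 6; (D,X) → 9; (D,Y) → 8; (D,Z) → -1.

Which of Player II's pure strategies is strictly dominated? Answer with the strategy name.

X

Y holds Player I's payoff strictly below X in every row: 3 < 7, 8 < 9.
So X is strictly dominated for Player II.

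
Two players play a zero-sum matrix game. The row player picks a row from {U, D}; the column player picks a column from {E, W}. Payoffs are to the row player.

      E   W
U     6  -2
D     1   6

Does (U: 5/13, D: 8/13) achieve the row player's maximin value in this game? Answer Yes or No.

Yes

Against E this mix gives (5/13)·6 + (8/13)·1 = 38/13.
Against W this mix gives (5/13)·(-2) + (8/13)·6 = 38/13.
All of the column player's active replies (E, W) yield 38/13, and no column does worse for the row player. The mix makes the column player indifferent and guarantees 38/13, so it is optimal.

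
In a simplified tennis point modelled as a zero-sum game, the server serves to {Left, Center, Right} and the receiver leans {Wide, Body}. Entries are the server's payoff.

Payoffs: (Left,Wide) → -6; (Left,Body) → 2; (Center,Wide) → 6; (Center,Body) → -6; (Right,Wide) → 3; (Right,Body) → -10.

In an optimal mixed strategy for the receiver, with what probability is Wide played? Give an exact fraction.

2/5

Row minima: Left → -6, Center → -6, Right → -10; maximin = -6.
Column maxima: Wide → 6, Body → 2; minimax = 2.
-6 ≠ 2, so there is no saddle point; optimal play is mixed.
Right is strictly dominated by Center, so the server never plays it.
On the remaining 2×2 (Left, Center vs Wide, Body):
Let the server play Left with probability p. Expected payoff against Wide: (-6)p + 6(1−p) = −12p + 6; against Body: 2p + (-6)(1−p) = 8p − 6.
Setting these equal: −12p + 6 = 8p − 6 ⇒ −20p = -12 ⇒ p = 3/5, and the value is (-12)·(3/5) + 6 = -6/5.
For the receiver: with q = P(Wide), equating Left's and Center's payoffs gives −8q + 2 = 12q − 6 ⇒ q = 2/5.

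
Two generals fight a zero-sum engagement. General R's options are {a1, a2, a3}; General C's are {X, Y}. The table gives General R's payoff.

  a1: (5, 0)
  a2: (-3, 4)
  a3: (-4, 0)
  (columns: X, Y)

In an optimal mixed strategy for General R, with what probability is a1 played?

7/12

Row minima: a1 → 0, a2 → -3, a3 → -4; maximin = 0.
Column maxima: X → 5, Y → 4; minimax = 4.
0 ≠ 4, so there is no saddle point; optimal play is mixed.
a3 is strictly dominated by a2, so General R never plays it.
On the remaining 2×2 (a1, a2 vs X, Y):
Let General R play a1 with probability p. Expected payoff against X: 5p + (-3)(1−p) = 8p − 3; against Y: 0p + 4(1−p) = −4p + 4.
Setting these equal: 8p − 3 = −4p + 4 ⇒ 12p = 7 ⇒ p = 7/12, and the value is (8)·(7/12) − 3 = 5/3.
For General C: with q = P(X), equating a1's and a2's payoffs gives 5q = −7q + 4 ⇒ q = 1/3.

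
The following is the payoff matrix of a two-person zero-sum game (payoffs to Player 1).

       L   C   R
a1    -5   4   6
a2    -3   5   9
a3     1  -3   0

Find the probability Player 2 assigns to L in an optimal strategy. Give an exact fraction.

2/3

Row minima: a1 → -5, a2 → -3, a3 → -3; maximin = -3.
Column maxima: L → 1, C → 5, R → 9; minimax = 1.
-3 ≠ 1, so there is no saddle point; optimal play is mixed.
a1 is strictly dominated by a2, so Player 1 never plays it.
R is strictly dominated by C (it gives Player 1 strictly more in every row), so Player 2 never plays it.
On the remaining 2×2 (a2, a3 vs L, C):
Let Player 1 play a2 with probability p. Expected payoff against L: (-3)p + 1(1−p) = −4p + 1; against C: 5p + (-3)(1−p) = 8p − 3.
Setting these equal: −4p + 1 = 8p − 3 ⇒ −12p = -4 ⇒ p = 1/3, and the value is (-4)·(1/3) + 1 = -1/3.
For Player 2: with q = P(L), equating a2's and a3's payoffs gives −8q + 5 = 4q − 3 ⇒ q = 2/3.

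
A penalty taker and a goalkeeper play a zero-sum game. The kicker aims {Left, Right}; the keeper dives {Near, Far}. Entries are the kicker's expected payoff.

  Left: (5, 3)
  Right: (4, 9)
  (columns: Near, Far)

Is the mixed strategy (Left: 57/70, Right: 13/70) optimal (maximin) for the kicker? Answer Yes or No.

Against Near this mix gives (57/70)·5 + (13/70)·4 = 337/70.
Against Far this mix gives (57/70)·3 + (13/70)·9 = 144/35.
The keeper will play Far, holding the kicker to 144/35. Shifting weight toward the row that does better against Far would raise this floor (the equalizing mix achieves 33/7 against both Far and Near), so the proposed strategy is not optimal.

No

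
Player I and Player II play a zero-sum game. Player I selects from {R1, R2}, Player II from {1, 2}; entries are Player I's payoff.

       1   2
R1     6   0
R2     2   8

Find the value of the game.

4

Row minima: R1 → 0, R2 → 2; maximin = 2.
Column maxima: 1 → 6, 2 → 8; minimax = 6.
2 ≠ 6, so there is no saddle point; optimal play is mixed.
Let Player I play R1 with probability p. Expected payoff against 1: 6p + 2(1−p) = 4p + 2; against 2: 0p + 8(1−p) = −8p + 8.
Setting these equal: 4p + 2 = −8p + 8 ⇒ 12p = 6 ⇒ p = 1/2, and the value is (4)·(1/2) + 2 = 4.
For Player II: with q = P(1), equating R1's and R2's payoffs gives 6q = −6q + 8 ⇒ q = 2/3.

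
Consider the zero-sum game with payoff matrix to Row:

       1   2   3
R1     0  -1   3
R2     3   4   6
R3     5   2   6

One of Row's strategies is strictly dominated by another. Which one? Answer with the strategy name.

R1

R2 gives a strictly higher payoff than R1 against every column: 3 > 0, 4 > -1, 6 > 3.
So R1 is strictly dominated and Row never plays it.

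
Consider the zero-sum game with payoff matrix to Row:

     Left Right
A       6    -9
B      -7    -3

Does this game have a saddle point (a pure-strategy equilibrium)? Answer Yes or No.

No

Row minima: A → -9, B → -7; maximin = -7.
Column maxima: Left → 6, Right → -3; minimax = -3.
-7 ≠ -3, so no pure-strategy equilibrium exists.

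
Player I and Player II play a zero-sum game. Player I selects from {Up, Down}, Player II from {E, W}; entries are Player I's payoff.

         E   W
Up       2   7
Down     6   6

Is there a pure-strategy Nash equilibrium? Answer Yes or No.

Yes

Row minima: Up → 2, Down → 6; maximin = 6.
Column maxima: E → 6, W → 7; minimax = 6.
maximin = minimax = 6, so a saddle point exists.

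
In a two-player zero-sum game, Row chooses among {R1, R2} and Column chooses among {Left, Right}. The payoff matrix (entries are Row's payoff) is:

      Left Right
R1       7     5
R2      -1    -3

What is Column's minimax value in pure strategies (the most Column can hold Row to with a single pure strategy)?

5

Column maxima: Left → 7, Right → 5.
The smallest of these is 5.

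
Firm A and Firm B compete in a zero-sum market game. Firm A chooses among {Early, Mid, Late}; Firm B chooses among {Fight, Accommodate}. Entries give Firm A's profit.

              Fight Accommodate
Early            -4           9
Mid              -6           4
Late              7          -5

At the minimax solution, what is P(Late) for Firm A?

Row minima: Early → -4, Mid → -6, Late → -5; maximin = -4.
Column maxima: Fight → 7, Accommodate → 9; minimax = 7.
-4 ≠ 7, so there is no saddle point; optimal play is mixed.
Mid is strictly dominated by Early, so Firm A never plays it.
On the remaining 2×2 (Early, Late vs Fight, Accommodate):
Let Firm A play Early with probability p. Expected payoff against Fight: (-4)p + 7(1−p) = −11p + 7; against Accommodate: 9p + (-5)(1−p) = 14p − 5.
Setting these equal: −11p + 7 = 14p − 5 ⇒ −25p = -12 ⇒ p = 12/25, and the value is (-11)·(12/25) + 7 = 43/25.
For Firm B: with q = P(Fight), equating Early's and Late's payoffs gives −13q + 9 = 12q − 5 ⇒ q = 14/25.

13/25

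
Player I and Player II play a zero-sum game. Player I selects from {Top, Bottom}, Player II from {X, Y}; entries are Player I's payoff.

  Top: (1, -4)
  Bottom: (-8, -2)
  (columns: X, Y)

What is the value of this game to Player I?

Row minima: Top → -4, Bottom → -8; maximin = -4.
Column maxima: X → 1, Y → -2; minimax = -2.
-4 ≠ -2, so there is no saddle point; optimal play is mixed.
Let Player I play Top with probability p. Expected payoff against X: 1p + (-8)(1−p) = 9p − 8; against Y: (-4)p + (-2)(1−p) = −2p − 2.
Setting these equal: 9p − 8 = −2p − 2 ⇒ 11p = 6 ⇒ p = 6/11, and the value is (9)·(6/11) − 8 = -34/11.
For Player II: with q = P(X), equating Top's and Bottom's payoffs gives 5q − 4 = −6q − 2 ⇒ q = 2/11.

-34/11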